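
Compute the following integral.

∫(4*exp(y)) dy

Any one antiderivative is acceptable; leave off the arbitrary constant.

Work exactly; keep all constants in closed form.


Answer: 4*exp(y).


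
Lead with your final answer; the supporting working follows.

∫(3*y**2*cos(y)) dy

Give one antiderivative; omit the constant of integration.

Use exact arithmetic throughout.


The answer is 3*y**2*sin(y) + 6*y*cos(y) - 6*sin(y).
Step 1. Integrate ∫(3*y**2*cos(y)) dy by parts with u = y**2, dv = (3*cos(y)) dy, so v = 3*sin(y): now 3*y**2*sin(y) + ∫(-6*y*sin(y)) dy.
Step 2. Integrate ∫(-6*y*sin(y)) dy by parts with u = y, dv = (-6*sin(y)) dy, so v = 6*cos(y): now 3*y**2*sin(y) + 6*y*cos(y) + ∫(-6*cos(y)) dy.
Step 3. Evaluate the standard form: now 3*y**2*sin(y) + 6*y*cos(y) - 6*sin(y).
Answer: 3*y**2*sin(y) + 6*y*cos(y) - 6*sin(y).


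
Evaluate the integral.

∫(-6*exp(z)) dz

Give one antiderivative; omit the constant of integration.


Answer: -6*exp(z).


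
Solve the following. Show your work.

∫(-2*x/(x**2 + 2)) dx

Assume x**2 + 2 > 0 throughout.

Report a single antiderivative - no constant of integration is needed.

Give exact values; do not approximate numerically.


Step 1. Substitute u = x**2 + 2, turning ∫(-2*x/(x**2 + 2)) dx into ∫(-1/u) du: now ∫(-1/u) du.
Step 2. Evaluate the standard form [assuming u > 0]: now -log(u).
Step 3. Substitute back u = x**2 + 2: now -log(x**2 + 2).
Answer: -log(x**2 + 2).


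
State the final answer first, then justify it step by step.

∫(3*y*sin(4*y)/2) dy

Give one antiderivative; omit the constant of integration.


The answer is -3*y*cos(4*y)/8 + 3*sin(4*y)/32.
Step 1. Integrate ∫(3*y*sin(4*y)/2) dy by parts with u = y, dv = (3*sin(4*y)/2) dy, so v = -3*cos(4*y)/8: now -3*y*cos(4*y)/8 + ∫(3*cos(4*y)/8) dy.
Step 2. Evaluate the standard form: now -3*y*cos(4*y)/8 + 3*sin(4*y)/32.
Answer: -3*y*cos(4*y)/8 + 3*sin(4*y)/32.


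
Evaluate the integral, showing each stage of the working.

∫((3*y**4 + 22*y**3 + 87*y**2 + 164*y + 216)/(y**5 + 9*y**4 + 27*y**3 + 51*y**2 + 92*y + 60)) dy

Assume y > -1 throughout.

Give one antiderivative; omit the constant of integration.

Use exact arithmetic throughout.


Step 1. Decompose ∫((3*y**4 + 22*y**3 + 87*y**2 + 164*y + 216)/(y**5 + 9*y**4 + 27*y**3 + 51*y**2 + 92*y + 60)) dy by partial fractions, (3*y**4 + 22*y**3 + 87*y**2 + 164*y + 216)/(y**5 + 9*y**4 + 27*y**3 + 51*y**2 + 92*y + 60) = 4/(y**2 + 4) + 3/(y + 5) - 3/(y + 3) + 3/(y + 1): now ∫(3/(y + 1)) dy + ∫(-3/(y + 3)) dy + ∫(3/(y + 5)) dy + ∫(4/(y**2 + 4)) dy.
Step 2. Evaluate the standard form [assuming y > -5]: now 3*log(y + 5) + ∫(3/(y + 1)) dy + ∫(-3/(y + 3)) dy + ∫(4/(y**2 + 4)) dy.
Step 3. Evaluate the standard form [assuming y > -1]: now 3*log(y + 1) + 3*log(y + 5) + ∫(-3/(y + 3)) dy + ∫(4/(y**2 + 4)) dy.
Step 4. Evaluate the standard form [assuming y > -3]: now 3*log(y + 1) - 3*log(y + 3) + 3*log(y + 5) + ∫(4/(y**2 + 4)) dy.
Step 5. Evaluate the standard form: now 3*log(y + 1) - 3*log(y + 3) + 3*log(y + 5) + 2*atan(y/2).
Answer: 3*log(y + 1) - 3*log(y + 3) + 3*log(y + 5) + 2*atan(y/2).


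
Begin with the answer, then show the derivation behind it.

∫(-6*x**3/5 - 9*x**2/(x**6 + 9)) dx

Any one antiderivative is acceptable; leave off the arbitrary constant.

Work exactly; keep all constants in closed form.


The answer is -3*x**4/10 - atan(x**3/3).
Step 1. Rewrite: now ∫(-6*x**3/5) dx + ∫(-9*x**2/(x**6 + 9)) dx.
Step 2. Evaluate the standard form: now -3*x**4/10 + ∫(-9*x**2/(x**6 + 9)) dx.
Step 3. Substitute u = x**3, turning ∫(-9*x**2/(x**6 + 9)) dx into ∫(-3/(u**2 + 9)) du: now -3*x**4/10 + ∫(-3/(u**2 + 9)) du.
Step 4. Evaluate the standard form: now -3*x**4/10 - atan(u/3).
Step 5. Substitute back u = x**3: now -3*x**4/10 - atan(x**3/3).
Answer: -3*x**4/10 - atan(x**3/3).


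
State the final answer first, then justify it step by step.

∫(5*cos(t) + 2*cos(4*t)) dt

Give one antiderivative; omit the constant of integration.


The answer is 5*sin(t) + sin(4*t)/2.
Step 1. Rewrite: now ∫(5*cos(t)) dt + ∫(2*cos(4*t)) dt.
Step 2. Evaluate the standard form: now sin(4*t)/2 + ∫(5*cos(t)) dt.
Step 3. Evaluate the standard form: now 5*sin(t) + sin(4*t)/2.
Answer: 5*sin(t) + sin(4*t)/2.


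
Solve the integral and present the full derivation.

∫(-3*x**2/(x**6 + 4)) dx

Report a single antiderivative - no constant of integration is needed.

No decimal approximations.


Step 1. Substitute u = x**3, turning ∫(-3*x**2/(x**6 + 4)) dx into ∫(-1/(u**2 + 4)) du: now ∫(-1/(u**2 + 4)) du.
Step 2. Evaluate the standard form: now -atan(u/2)/2.
Step 3. Substitute back u = x**3: now -atan(x**3/2)/2.
Answer: -atan(x**3/2)/2.


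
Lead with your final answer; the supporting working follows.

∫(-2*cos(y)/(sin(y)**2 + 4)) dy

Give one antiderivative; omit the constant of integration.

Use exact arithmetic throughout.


The answer is -atan(sin(y)/2).
Step 1. Substitute u = sin(y), turning ∫(-2*cos(y)/(sin(y)**2 + 4)) dy into ∫(-2/(u**2 + 4)) du: now ∫(-2/(u**2 + 4)) du.
Step 2. Evaluate the standard form: now -atan(u/2).
Step 3. Substitute back u = sin(y): now -atan(sin(y)/2).
Answer: -atan(sin(y)/2).


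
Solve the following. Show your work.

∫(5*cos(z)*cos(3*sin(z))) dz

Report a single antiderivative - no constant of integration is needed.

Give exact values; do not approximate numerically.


Step 1. Substitute u = sin(z), turning ∫(5*cos(z)*cos(3*sin(z))) dz into ∫(5*cos(3*u)) du: now ∫(5*cos(3*u)) du.
Step 2. Evaluate the standard form: now 5*sin(3*u)/3.
Step 3. Substitute back u = sin(z): now 5*sin(3*sin(z))/3.
Answer: 5*sin(3*sin(z))/3.


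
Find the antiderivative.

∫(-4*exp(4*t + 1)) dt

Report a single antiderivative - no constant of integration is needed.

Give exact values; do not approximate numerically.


Answer: -exp(4*t + 1).


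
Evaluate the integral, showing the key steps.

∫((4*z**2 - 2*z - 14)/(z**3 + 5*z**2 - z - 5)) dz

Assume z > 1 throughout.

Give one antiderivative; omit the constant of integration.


Step 1. Decompose ∫((4*z**2 - 2*z - 14)/(z**3 + 5*z**2 - z - 5)) dz by partial fractions, (4*z**2 - 2*z - 14)/(z**3 + 5*z**2 - z - 5) = 4/(z + 5) + 1/(z + 1) - 1/(z - 1): now ∫(-1/(z - 1)) dz + ∫(1/(z + 1)) dz + ∫(4/(z + 5)) dz.
Step 2. Evaluate the standard form [assuming z > 1]: now -log(z - 1) + ∫(1/(z + 1)) dz + ∫(4/(z + 5)) dz.
Step 3. Evaluate the standard form [assuming z > -5]: now -log(z - 1) + 4*log(z + 5) + ∫(1/(z + 1)) dz.
Step 4. Evaluate the standard form [assuming z > -1]: now -log(z - 1) + log(z + 1) + 4*log(z + 5).
Answer: -log(z - 1) + log(z + 1) + 4*log(z + 5).


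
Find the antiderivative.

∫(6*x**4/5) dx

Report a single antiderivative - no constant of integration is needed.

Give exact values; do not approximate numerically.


Answer: 6*x**5/25.


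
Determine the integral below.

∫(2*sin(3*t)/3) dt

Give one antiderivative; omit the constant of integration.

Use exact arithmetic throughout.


Answer: -2*cos(3*t)/9.


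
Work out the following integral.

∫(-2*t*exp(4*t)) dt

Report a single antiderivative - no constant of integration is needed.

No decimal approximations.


Answer: -t*exp(4*t)/2 + exp(4*t)/8.


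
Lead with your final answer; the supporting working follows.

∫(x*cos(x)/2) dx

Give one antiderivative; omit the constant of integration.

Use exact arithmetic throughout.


The answer is x*sin(x)/2 + cos(x)/2.
Step 1. Integrate ∫(x*cos(x)/2) dx by parts with u = x, dv = (cos(x)/2) dx, so v = sin(x)/2: now x*sin(x)/2 + ∫(-sin(x)/2) dx.
Step 2. Evaluate the standard form: now x*sin(x)/2 + cos(x)/2.
Answer: x*sin(x)/2 + cos(x)/2.


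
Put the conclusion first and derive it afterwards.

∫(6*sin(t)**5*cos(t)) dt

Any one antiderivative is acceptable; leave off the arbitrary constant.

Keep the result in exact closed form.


The answer is sin(t)**6.
Step 1. Substitute u = sin(t), turning ∫(6*sin(t)**5*cos(t)) dt into ∫(6*u**5) du: now ∫(6*u**5) du.
Step 2. Evaluate the standard form: now u**6.
Step 3. Substitute back u = sin(t): now sin(t)**6.
Answer: sin(t)**6.


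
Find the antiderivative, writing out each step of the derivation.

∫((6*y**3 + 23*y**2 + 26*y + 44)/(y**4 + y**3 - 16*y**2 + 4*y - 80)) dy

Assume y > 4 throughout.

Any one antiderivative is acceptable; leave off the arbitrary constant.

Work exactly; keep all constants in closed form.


Step 1. Decompose ∫((6*y**3 + 23*y**2 + 26*y + 44)/(y**4 + y**3 - 16*y**2 + 4*y - 80)) dy by partial fractions, (6*y**3 + 23*y**2 + 26*y + 44)/(y**4 + y**3 - 16*y**2 + 4*y - 80) = 2/(y**2 + 4) + 1/(y + 5) + 5/(y - 4): now ∫(5/(y - 4)) dy + ∫(1/(y + 5)) dy + ∫(2/(y**2 + 4)) dy.
Step 2. Evaluate the standard form [assuming y > -5]: now log(y + 5) + ∫(5/(y - 4)) dy + ∫(2/(y**2 + 4)) dy.
Step 3. Evaluate the standard form [assuming y > 4]: now 5*log(y - 4) + log(y + 5) + ∫(2/(y**2 + 4)) dy.
Step 4. Evaluate the standard form: now 5*log(y - 4) + log(y + 5) + atan(y/2).
Answer: 5*log(y - 4) + log(y + 5) + atan(y/2).


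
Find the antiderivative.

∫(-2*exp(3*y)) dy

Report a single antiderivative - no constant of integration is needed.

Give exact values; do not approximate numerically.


Answer: -2*exp(3*y)/3.


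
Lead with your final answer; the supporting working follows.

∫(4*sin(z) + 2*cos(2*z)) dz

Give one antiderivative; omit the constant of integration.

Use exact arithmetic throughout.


The answer is sin(2*z) - 4*cos(z).
Step 1. Rewrite: now ∫(4*sin(z)) dz + ∫(2*cos(2*z)) dz.
Step 2. Evaluate the standard form: now sin(2*z) + ∫(4*sin(z)) dz.
Step 3. Evaluate the standard form: now sin(2*z) - 4*cos(z).
Answer: sin(2*z) - 4*cos(z).


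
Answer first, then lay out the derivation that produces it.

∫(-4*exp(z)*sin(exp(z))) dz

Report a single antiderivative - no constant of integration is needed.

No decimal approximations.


The answer is 4*cos(exp(z)).
Step 1. Substitute u = exp(z), turning ∫(-4*exp(z)*sin(exp(z))) dz into ∫(-4*sin(u)) du: now ∫(-4*sin(u)) du.
Step 2. Evaluate the standard form: now 4*cos(u).
Step 3. Substitute back u = exp(z): now 4*cos(exp(z)).
Answer: 4*cos(exp(z)).


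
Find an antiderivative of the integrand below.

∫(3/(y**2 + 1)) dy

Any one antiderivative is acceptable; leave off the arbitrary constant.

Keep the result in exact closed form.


Answer: 3*atan(y).


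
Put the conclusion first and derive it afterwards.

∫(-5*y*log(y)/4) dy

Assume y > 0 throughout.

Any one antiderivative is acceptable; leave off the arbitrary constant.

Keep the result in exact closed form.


The answer is -5*y**2*log(y)/8 + 5*y**2/16.
Step 1. Integrate ∫(-5*y*log(y)/4) dy by parts with u = log(y), dv = (-5*y/4) dy, so v = -5*y**2/8 [assuming y > 0]: now -5*y**2*log(y)/8 + ∫(5*y/8) dy.
Step 2. Evaluate the standard form: now -5*y**2*log(y)/8 + 5*y**2/16.
Answer: -5*y**2*log(y)/8 + 5*y**2/16.


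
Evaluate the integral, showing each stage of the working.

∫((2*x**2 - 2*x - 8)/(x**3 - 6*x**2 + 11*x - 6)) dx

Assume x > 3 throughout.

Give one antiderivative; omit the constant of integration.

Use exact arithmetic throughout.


Step 1. Decompose ∫((2*x**2 - 2*x - 8)/(x**3 - 6*x**2 + 11*x - 6)) dx by partial fractions, (2*x**2 - 2*x - 8)/(x**3 - 6*x**2 + 11*x - 6) = -4/(x - 1) + 4/(x - 2) + 2/(x - 3): now ∫(2/(x - 3)) dx + ∫(4/(x - 2)) dx + ∫(-4/(x - 1)) dx.
Step 2. Evaluate the standard form [assuming x > 2]: now 4*log(x - 2) + ∫(2/(x - 3)) dx + ∫(-4/(x - 1)) dx.
Step 3. Evaluate the standard form [assuming x > 1]: now 4*log(x - 2) - 4*log(x - 1) + ∫(2/(x - 3)) dx.
Step 4. Evaluate the standard form [assuming x > 3]: now 2*log(x - 3) + 4*log(x - 2) - 4*log(x - 1).
Answer: 2*log(x - 3) + 4*log(x - 2) - 4*log(x - 1).


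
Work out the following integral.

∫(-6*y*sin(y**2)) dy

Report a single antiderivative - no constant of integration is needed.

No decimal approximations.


Answer: 3*cos(y**2).


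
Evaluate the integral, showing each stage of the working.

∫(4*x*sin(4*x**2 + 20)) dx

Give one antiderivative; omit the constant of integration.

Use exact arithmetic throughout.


Step 1. Substitute u = x**2 + 5, turning ∫(4*x*sin(4*x**2 + 20)) dx into ∫(2*sin(4*u)) du: now ∫(2*sin(4*u)) du.
Step 2. Evaluate the standard form: now -cos(4*u)/2.
Step 3. Substitute back u = x**2 + 5: now -cos(4*x**2 + 20)/2.
Answer: -cos(4*x**2 + 20)/2.


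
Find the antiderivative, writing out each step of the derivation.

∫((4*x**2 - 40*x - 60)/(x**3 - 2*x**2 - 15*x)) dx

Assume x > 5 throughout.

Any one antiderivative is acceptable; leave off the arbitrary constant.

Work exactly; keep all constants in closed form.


Step 1. Decompose ∫((4*x**2 - 40*x - 60)/(x**3 - 2*x**2 - 15*x)) dx by partial fractions, (4*x**2 - 40*x - 60)/(x**3 - 2*x**2 - 15*x) = 4/(x + 3) - 4/(x - 5) + 4/x: now ∫(4/x) dx + ∫(-4/(x - 5)) dx + ∫(4/(x + 3)) dx.
Step 2. Evaluate the standard form [assuming x > 5]: now -4*log(x - 5) + ∫(4/x) dx + ∫(4/(x + 3)) dx.
Step 3. Evaluate the standard form [assuming x > -3]: now -4*log(x - 5) + 4*log(x + 3) + ∫(4/x) dx.
Step 4. Evaluate the standard form [assuming x > 0]: now 4*log(x) - 4*log(x - 5) + 4*log(x + 3).
Answer: 4*log(x) - 4*log(x - 5) + 4*log(x + 3).


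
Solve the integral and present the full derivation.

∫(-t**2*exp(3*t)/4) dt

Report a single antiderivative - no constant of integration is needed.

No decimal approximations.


Step 1. Integrate ∫(-t**2*exp(3*t)/4) dt by parts with u = t**2, dv = (-exp(3*t)/4) dt, so v = -exp(3*t)/12: now -t**2*exp(3*t)/12 + ∫(t*exp(3*t)/6) dt.
Step 2. Integrate ∫(t*exp(3*t)/6) dt by parts with u = t, dv = (exp(3*t)/6) dt, so v = exp(3*t)/18: now -t**2*exp(3*t)/12 + t*exp(3*t)/18 + ∫(-exp(3*t)/18) dt.
Step 3. Evaluate the standard form: now -t**2*exp(3*t)/12 + t*exp(3*t)/18 - exp(3*t)/54.
Answer: -t**2*exp(3*t)/12 + t*exp(3*t)/18 - exp(3*t)/54.


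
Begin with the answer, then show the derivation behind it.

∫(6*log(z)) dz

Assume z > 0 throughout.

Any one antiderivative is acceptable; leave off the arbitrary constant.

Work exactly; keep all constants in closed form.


The answer is 6*z*log(z) - 6*z.
Step 1. Integrate ∫(6*log(z)) dz by parts with u = log(z), dv = (6) dz, so v = 6*z [assuming z > 0]: now 6*z*log(z) + ∫(-6) dz.
Step 2. Evaluate the standard form: now 6*z*log(z) - 6*z.
Answer: 6*z*log(z) - 6*z.


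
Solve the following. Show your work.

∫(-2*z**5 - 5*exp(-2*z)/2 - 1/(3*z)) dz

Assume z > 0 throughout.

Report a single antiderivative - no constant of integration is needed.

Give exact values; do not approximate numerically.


Step 1. Rewrite: now ∫(-1/(3*z)) dz + ∫(-2*z**5) dz + ∫(-5*exp(-2*z)/2) dz.
Step 2. Evaluate the standard form: now -z**6/3 + ∫(-1/(3*z)) dz + ∫(-5*exp(-2*z)/2) dz.
Step 3. Evaluate the standard form: now -z**6/3 + ∫(-1/(3*z)) dz + 5*exp(-2*z)/4.
Step 4. Evaluate the standard form [assuming z > 0]: now -z**6/3 - log(z)/3 + 5*exp(-2*z)/4.
Answer: -z**6/3 - log(z)/3 + 5*exp(-2*z)/4.


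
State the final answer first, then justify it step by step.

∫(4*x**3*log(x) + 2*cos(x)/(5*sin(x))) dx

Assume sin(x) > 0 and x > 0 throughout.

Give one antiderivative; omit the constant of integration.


The answer is x**4*log(x) - x**4/4 + 2*log(sin(x))/5.
Step 1. Rewrite: now ∫(4*x**3*log(x)) dx + ∫(2*cos(x)/(5*sin(x))) dx.
Step 2. Substitute u = sin(x), turning ∫(2*cos(x)/(5*sin(x))) dx into ∫(2/(5*u)) du: now ∫(2/(5*u)) du + ∫(4*x**3*log(x)) dx.
Step 3. Evaluate the standard form [assuming u > 0]: now 2*log(u)/5 + ∫(4*x**3*log(x)) dx.
Step 4. Substitute back u = sin(x): now 2*log(sin(x))/5 + ∫(4*x**3*log(x)) dx.
Step 5. Integrate ∫(4*x**3*log(x)) dx by parts with u = log(x), dv = (4*x**3) dx, so v = x**4 [assuming x > 0]: now x**4*log(x) + 2*log(sin(x))/5 + ∫(-x**3) dx.
Step 6. Evaluate the standard form: now x**4*log(x) - x**4/4 + 2*log(sin(x))/5.
Answer: x**4*log(x) - x**4/4 + 2*log(sin(x))/5.


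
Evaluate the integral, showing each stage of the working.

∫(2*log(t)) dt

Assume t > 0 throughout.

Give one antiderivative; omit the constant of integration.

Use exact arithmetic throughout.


Step 1. Integrate ∫(2*log(t)) dt by parts with u = log(t), dv = (2) dt, so v = 2*t [assuming t > 0]: now 2*t*log(t) + ∫(-2) dt.
Step 2. Evaluate the standard form: now 2*t*log(t) - 2*t.
Answer: 2*t*log(t) - 2*t.


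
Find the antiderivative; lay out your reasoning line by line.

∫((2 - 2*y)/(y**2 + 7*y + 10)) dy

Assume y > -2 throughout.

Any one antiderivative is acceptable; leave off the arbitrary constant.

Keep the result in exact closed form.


Step 1. Decompose ∫((2 - 2*y)/(y**2 + 7*y + 10)) dy by partial fractions, (2 - 2*y)/(y**2 + 7*y + 10) = -4/(y + 5) + 2/(y + 2): now ∫(2/(y + 2)) dy + ∫(-4/(y + 5)) dy.
Step 2. Evaluate the standard form [assuming y > -2]: now 2*log(y + 2) + ∫(-4/(y + 5)) dy.
Step 3. Evaluate the standard form [assuming y > -5]: now 2*log(y + 2) - 4*log(y + 5).
Answer: 2*log(y + 2) - 4*log(y + 5).


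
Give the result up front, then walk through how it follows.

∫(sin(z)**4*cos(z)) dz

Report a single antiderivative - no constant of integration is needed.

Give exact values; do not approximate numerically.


The answer is sin(z)**5/5.
Step 1. Substitute u = sin(z), turning ∫(sin(z)**4*cos(z)) dz into ∫(u**4) du: now ∫(u**4) du.
Step 2. Evaluate the standard form: now u**5/5.
Step 3. Substitute back u = sin(z): now sin(z)**5/5.
Answer: sin(z)**5/5.


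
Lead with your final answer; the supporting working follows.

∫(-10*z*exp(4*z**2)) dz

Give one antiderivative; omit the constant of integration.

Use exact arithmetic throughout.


The answer is -5*exp(4*z**2)/4.
Step 1. Substitute u = z**2, turning ∫(-10*z*exp(4*z**2)) dz into ∫(-5*exp(4*u)) du: now ∫(-5*exp(4*u)) du.
Step 2. Evaluate the standard form: now -5*exp(4*u)/4.
Step 3. Substitute back u = z**2: now -5*exp(4*z**2)/4.
Answer: -5*exp(4*z**2)/4.


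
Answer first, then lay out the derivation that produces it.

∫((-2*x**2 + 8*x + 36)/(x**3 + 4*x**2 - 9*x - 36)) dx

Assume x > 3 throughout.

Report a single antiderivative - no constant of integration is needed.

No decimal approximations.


The answer is log(x - 3) + log(x + 3) - 4*log(x + 4).
Step 1. Decompose ∫((-2*x**2 + 8*x + 36)/(x**3 + 4*x**2 - 9*x - 36)) dx by partial fractions, (-2*x**2 + 8*x + 36)/(x**3 + 4*x**2 - 9*x - 36) = -4/(x + 4) + 1/(x + 3) + 1/(x - 3): now ∫(1/(x - 3)) dx + ∫(1/(x + 3)) dx + ∫(-4/(x + 4)) dx.
Step 2. Evaluate the standard form [assuming x > -4]: now -4*log(x + 4) + ∫(1/(x - 3)) dx + ∫(1/(x + 3)) dx.
Step 3. Evaluate the standard form [assuming x > 3]: now log(x - 3) - 4*log(x + 4) + ∫(1/(x + 3)) dx.
Step 4. Evaluate the standard form [assuming x > -3]: now log(x - 3) + log(x + 3) - 4*log(x + 4).
Answer: log(x - 3) + log(x + 3) - 4*log(x + 4).


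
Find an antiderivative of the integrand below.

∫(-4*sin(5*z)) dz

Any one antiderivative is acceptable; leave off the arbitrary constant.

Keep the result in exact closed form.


Answer: 4*cos(5*z)/5.


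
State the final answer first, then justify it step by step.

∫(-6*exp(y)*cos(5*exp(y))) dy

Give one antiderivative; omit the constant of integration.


The answer is -6*sin(5*exp(y))/5.
Step 1. Substitute u = exp(y), turning ∫(-6*exp(y)*cos(5*exp(y))) dy into ∫(-6*cos(5*u)) du: now ∫(-6*cos(5*u)) du.
Step 2. Evaluate the standard form: now -6*sin(5*u)/5.
Step 3. Substitute back u = exp(y): now -6*sin(5*exp(y))/5.
Answer: -6*sin(5*exp(y))/5.


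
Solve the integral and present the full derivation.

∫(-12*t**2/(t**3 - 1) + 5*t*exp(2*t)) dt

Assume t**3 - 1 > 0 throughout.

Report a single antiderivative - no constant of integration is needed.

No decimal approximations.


Step 1. Rewrite: now ∫(5*t*exp(2*t)) dt + ∫(-12*t**2/(t**3 - 1)) dt.
Step 2. Substitute u = t**3 - 1, turning ∫(-12*t**2/(t**3 - 1)) dt into ∫(-4/u) du: now ∫(-4/u) du + ∫(5*t*exp(2*t)) dt.
Step 3. Evaluate the standard form [assuming u > 0]: now -4*log(u) + ∫(5*t*exp(2*t)) dt.
Step 4. Substitute back u = t**3 - 1: now -4*log(t**3 - 1) + ∫(5*t*exp(2*t)) dt.
Step 5. Integrate ∫(5*t*exp(2*t)) dt by parts with u = t, dv = (5*exp(2*t)) dt, so v = 5*exp(2*t)/2: now 5*t*exp(2*t)/2 - 4*log(t**3 - 1) + ∫(-5*exp(2*t)/2) dt.
Step 6. Evaluate the standard form: now 5*t*exp(2*t)/2 - 5*exp(2*t)/4 - 4*log(t**3 - 1).
Answer: 5*t*exp(2*t)/2 - 5*exp(2*t)/4 - 4*log(t**3 - 1).


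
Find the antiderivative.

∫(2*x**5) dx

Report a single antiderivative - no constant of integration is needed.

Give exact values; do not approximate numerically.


Answer: x**6/3.


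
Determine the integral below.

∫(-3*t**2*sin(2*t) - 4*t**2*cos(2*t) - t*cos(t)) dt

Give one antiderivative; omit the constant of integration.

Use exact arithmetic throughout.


Answer: -2*t**2*sin(2*t) + 3*t**2*cos(2*t)/2 - t*sin(t) - 3*t*sin(2*t)/2 - 2*t*cos(2*t) + sin(2*t) - cos(t) - 3*cos(2*t)/4.


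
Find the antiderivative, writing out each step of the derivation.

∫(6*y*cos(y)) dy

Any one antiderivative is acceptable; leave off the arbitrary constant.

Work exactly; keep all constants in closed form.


Step 1. Integrate ∫(6*y*cos(y)) dy by parts with u = y, dv = (6*cos(y)) dy, so v = 6*sin(y): now 6*y*sin(y) + ∫(-6*sin(y)) dy.
Step 2. Evaluate the standard form: now 6*y*sin(y) + 6*cos(y).
Answer: 6*y*sin(y) + 6*cos(y).


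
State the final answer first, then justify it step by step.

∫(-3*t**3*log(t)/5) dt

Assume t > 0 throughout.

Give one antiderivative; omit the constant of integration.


The answer is -3*t**4*log(t)/20 + 3*t**4/80.
Step 1. Integrate ∫(-3*t**3*log(t)/5) dt by parts with u = log(t), dv = (-3*t**3/5) dt, so v = -3*t**4/20 [assuming t > 0]: now -3*t**4*log(t)/20 + ∫(3*t**3/20) dt.
Step 2. Evaluate the standard form: now -3*t**4*log(t)/20 + 3*t**4/80.
Answer: -3*t**4*log(t)/20 + 3*t**4/80.


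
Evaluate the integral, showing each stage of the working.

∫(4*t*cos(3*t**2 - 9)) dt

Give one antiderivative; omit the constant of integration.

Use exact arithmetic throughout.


Step 1. Substitute u = t**2 - 3, turning ∫(4*t*cos(3*t**2 - 9)) dt into ∫(2*cos(3*u)) du: now ∫(2*cos(3*u)) du.
Step 2. Evaluate the standard form: now 2*sin(3*u)/3.
Step 3. Substitute back u = t**2 - 3: now 2*sin(3*t**2 - 9)/3.
Answer: 2*sin(3*t**2 - 9)/3.


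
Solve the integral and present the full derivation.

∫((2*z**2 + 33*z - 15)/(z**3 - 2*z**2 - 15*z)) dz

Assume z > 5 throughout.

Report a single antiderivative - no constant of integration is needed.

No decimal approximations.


Step 1. Decompose ∫((2*z**2 + 33*z - 15)/(z**3 - 2*z**2 - 15*z)) dz by partial fractions, (2*z**2 + 33*z - 15)/(z**3 - 2*z**2 - 15*z) = -4/(z + 3) + 5/(z - 5) + 1/z: now ∫(1/z) dz + ∫(5/(z - 5)) dz + ∫(-4/(z + 3)) dz.
Step 2. Evaluate the standard form [assuming z > 5]: now 5*log(z - 5) + ∫(1/z) dz + ∫(-4/(z + 3)) dz.
Step 3. Evaluate the standard form [assuming z > -3]: now 5*log(z - 5) - 4*log(z + 3) + ∫(1/z) dz.
Step 4. Evaluate the standard form [assuming z > 0]: now log(z) + 5*log(z - 5) - 4*log(z + 3).
Answer: log(z) + 5*log(z - 5) - 4*log(z + 3).


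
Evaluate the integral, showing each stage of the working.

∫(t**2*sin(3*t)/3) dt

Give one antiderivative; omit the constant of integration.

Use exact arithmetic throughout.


Step 1. Integrate ∫(t**2*sin(3*t)/3) dt by parts with u = t**2, dv = (sin(3*t)/3) dt, so v = -cos(3*t)/9: now -t**2*cos(3*t)/9 + ∫(2*t*cos(3*t)/9) dt.
Step 2. Integrate ∫(2*t*cos(3*t)/9) dt by parts with u = t, dv = (2*cos(3*t)/9) dt, so v = 2*sin(3*t)/27: now -t**2*cos(3*t)/9 + 2*t*sin(3*t)/27 + ∫(-2*sin(3*t)/27) dt.
Step 3. Evaluate the standard form: now -t**2*cos(3*t)/9 + 2*t*sin(3*t)/27 + 2*cos(3*t)/81.
Answer: -t**2*cos(3*t)/9 + 2*t*sin(3*t)/27 + 2*cos(3*t)/81.


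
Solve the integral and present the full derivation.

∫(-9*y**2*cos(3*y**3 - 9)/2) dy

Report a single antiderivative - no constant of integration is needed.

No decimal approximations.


Step 1. Substitute u = y**3 - 3, turning ∫(-9*y**2*cos(3*y**3 - 9)/2) dy into ∫(-3*cos(3*u)/2) du: now ∫(-3*cos(3*u)/2) du.
Step 2. Evaluate the standard form: now -sin(3*u)/2.
Step 3. Substitute back u = y**3 - 3: now -sin(3*y**3 - 9)/2.
Answer: -sin(3*y**3 - 9)/2.


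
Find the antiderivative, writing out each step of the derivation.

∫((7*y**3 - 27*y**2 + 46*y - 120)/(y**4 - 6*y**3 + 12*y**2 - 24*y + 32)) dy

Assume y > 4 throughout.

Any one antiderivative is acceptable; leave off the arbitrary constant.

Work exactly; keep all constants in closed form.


Step 1. Decompose ∫((7*y**3 - 27*y**2 + 46*y - 120)/(y**4 - 6*y**3 + 12*y**2 - 24*y + 32)) dy by partial fractions, (7*y**3 - 27*y**2 + 46*y - 120)/(y**4 - 6*y**3 + 12*y**2 - 24*y + 32) = -3/(y**2 + 4) + 5/(y - 2) + 2/(y - 4): now ∫(2/(y - 4)) dy + ∫(5/(y - 2)) dy + ∫(-3/(y**2 + 4)) dy.
Step 2. Evaluate the standard form [assuming y > 2]: now 5*log(y - 2) + ∫(2/(y - 4)) dy + ∫(-3/(y**2 + 4)) dy.
Step 3. Evaluate the standard form [assuming y > 4]: now 2*log(y - 4) + 5*log(y - 2) + ∫(-3/(y**2 + 4)) dy.
Step 4. Evaluate the standard form: now 2*log(y - 4) + 5*log(y - 2) - 3*atan(y/2)/2.
Answer: 2*log(y - 4) + 5*log(y - 2) - 3*atan(y/2)/2.


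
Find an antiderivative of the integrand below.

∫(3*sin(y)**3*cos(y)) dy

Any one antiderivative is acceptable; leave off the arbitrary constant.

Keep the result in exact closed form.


Answer: 3*sin(y)**4/4.


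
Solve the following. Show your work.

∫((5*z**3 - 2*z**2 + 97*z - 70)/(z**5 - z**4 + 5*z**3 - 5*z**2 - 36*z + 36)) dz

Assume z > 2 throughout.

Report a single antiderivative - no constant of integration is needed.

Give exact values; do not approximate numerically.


Step 1. Decompose ∫((5*z**3 - 2*z**2 + 97*z - 70)/(z**5 - z**4 + 5*z**3 - 5*z**2 - 36*z + 36)) dz by partial fractions, (5*z**3 - 2*z**2 + 97*z - 70)/(z**5 - z**4 + 5*z**3 - 5*z**2 - 36*z + 36) = -4/(z**2 + 9) - 2/(z + 2) - 1/(z - 1) + 3/(z - 2): now ∫(3/(z - 2)) dz + ∫(-1/(z - 1)) dz + ∫(-2/(z + 2)) dz + ∫(-4/(z**2 + 9)) dz.
Step 2. Evaluate the standard form [assuming z > 2]: now 3*log(z - 2) + ∫(-1/(z - 1)) dz + ∫(-2/(z + 2)) dz + ∫(-4/(z**2 + 9)) dz.
Step 3. Evaluate the standard form [assuming z > 1]: now 3*log(z - 2) - log(z - 1) + ∫(-2/(z + 2)) dz + ∫(-4/(z**2 + 9)) dz.
Step 4. Evaluate the standard form [assuming z > -2]: now 3*log(z - 2) - log(z - 1) - 2*log(z + 2) + ∫(-4/(z**2 + 9)) dz.
Step 5. Evaluate the standard form: now 3*log(z - 2) - log(z - 1) - 2*log(z + 2) - 4*atan(z/3)/3.
Answer: 3*log(z - 2) - log(z - 1) - 2*log(z + 2) - 4*atan(z/3)/3.


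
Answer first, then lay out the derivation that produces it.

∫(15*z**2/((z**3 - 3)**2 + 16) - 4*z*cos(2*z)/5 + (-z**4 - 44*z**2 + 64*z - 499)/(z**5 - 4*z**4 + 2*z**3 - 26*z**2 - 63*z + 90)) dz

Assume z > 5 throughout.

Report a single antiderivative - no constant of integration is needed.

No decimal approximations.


The answer is -2*z*sin(2*z)/5 - 2*log(z - 5) + 4*log(z - 1) - 3*log(z + 2) - cos(2*z)/5 - 4*atan(z/3)/3 + 5*atan(z**3/4 - 3/4)/4.
Step 1. Rewrite: now ∫(-4*z*cos(2*z)/5) dz + ∫(15*z**2/((z**3 - 3)**2 + 16)) dz + ∫((-z**4 - 44*z**2 + 64*z - 499)/(z**5 - 4*z**4 + 2*z**3 - 26*z**2 - 63*z + 90)) dz.
Step 2. Decompose ∫((-z**4 - 44*z**2 + 64*z - 499)/(z**5 - 4*z**4 + 2*z**3 - 26*z**2 - 63*z + 90)) dz by partial fractions, (-z**4 - 44*z**2 + 64*z - 499)/(z**5 - 4*z**4 + 2*z**3 - 26*z**2 - 63*z + 90) = -4/(z**2 + 9) - 3/(z + 2) + 4/(z - 1) - 2/(z - 5): now ∫(-4*z*cos(2*z)/5) dz + ∫(15*z**2/((z**3 - 3)**2 + 16)) dz + ∫(-2/(z - 5)) dz + ∫(4/(z - 1)) dz + ∫(-3/(z + 2)) dz + ∫(-4/(z**2 + 9)) dz.
Step 3. Evaluate the standard form [assuming z > 1]: now 4*log(z - 1) + ∫(-4*z*cos(2*z)/5) dz + ∫(15*z**2/((z**3 - 3)**2 + 16)) dz + ∫(-2/(z - 5)) dz + ∫(-3/(z + 2)) dz + ∫(-4/(z**2 + 9)) dz.
Step 4. Evaluate the standard form [assuming z > 5]: now -2*log(z - 5) + 4*log(z - 1) + ∫(-4*z*cos(2*z)/5) dz + ∫(15*z**2/((z**3 - 3)**2 + 16)) dz + ∫(-3/(z + 2)) dz + ∫(-4/(z**2 + 9)) dz.
Step 5. Evaluate the standard form [assuming z > -2]: now -2*log(z - 5) + 4*log(z - 1) - 3*log(z + 2) + ∫(-4*z*cos(2*z)/5) dz + ∫(15*z**2/((z**3 - 3)**2 + 16)) dz + ∫(-4/(z**2 + 9)) dz.
Step 6. Evaluate the standard form: now -2*log(z - 5) + 4*log(z - 1) - 3*log(z + 2) - 4*atan(z/3)/3 + ∫(-4*z*cos(2*z)/5) dz + ∫(15*z**2/((z**3 - 3)**2 + 16)) dz.
Step 7. Substitute u = z**3 - 3, turning ∫(15*z**2/((z**3 - 3)**2 + 16)) dz into ∫(5/(u**2 + 16)) du: now -2*log(z - 5) + 4*log(z - 1) - 3*log(z + 2) - 4*atan(z/3)/3 + ∫(-4*z*cos(2*z)/5) dz + ∫(5/(u**2 + 16)) du.
Step 8. Evaluate the standard form: now -2*log(z - 5) + 4*log(z - 1) - 3*log(z + 2) + 5*atan(u/4)/4 - 4*atan(z/3)/3 + ∫(-4*z*cos(2*z)/5) dz.
Step 9. Substitute back u = z**3 - 3: now -2*log(z - 5) + 4*log(z - 1) - 3*log(z + 2) - 4*atan(z/3)/3 + 5*atan(z**3/4 - 3/4)/4 + ∫(-4*z*cos(2*z)/5) dz.
Step 10. Integrate ∫(-4*z*cos(2*z)/5) dz by parts with u = z, dv = (-4*cos(2*z)/5) dz, so v = -2*sin(2*z)/5: now -2*z*sin(2*z)/5 - 2*log(z - 5) + 4*log(z - 1) - 3*log(z + 2) - 4*atan(z/3)/3 + 5*atan(z**3/4 - 3/4)/4 + ∫(2*sin(2*z)/5) dz.
Step 11. Evaluate the standard form: now -2*z*sin(2*z)/5 - 2*log(z - 5) + 4*log(z - 1) - 3*log(z + 2) - cos(2*z)/5 - 4*atan(z/3)/3 + 5*atan(z**3/4 - 3/4)/4.
Answer: -2*z*sin(2*z)/5 - 2*log(z - 5) + 4*log(z - 1) - 3*log(z + 2) - cos(2*z)/5 - 4*atan(z/3)/3 + 5*atan(z**3/4 - 3/4)/4.


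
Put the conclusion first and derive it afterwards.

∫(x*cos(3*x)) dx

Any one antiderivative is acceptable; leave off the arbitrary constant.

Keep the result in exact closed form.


The answer is x*sin(3*x)/3 + cos(3*x)/9.
Step 1. Integrate ∫(x*cos(3*x)) dx by parts with u = x, dv = (cos(3*x)) dx, so v = sin(3*x)/3: now x*sin(3*x)/3 + ∫(-sin(3*x)/3) dx.
Step 2. Evaluate the standard form: now x*sin(3*x)/3 + cos(3*x)/9.
Answer: x*sin(3*x)/3 + cos(3*x)/9.


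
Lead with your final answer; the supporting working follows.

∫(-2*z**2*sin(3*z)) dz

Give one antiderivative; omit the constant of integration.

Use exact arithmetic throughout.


The answer is 2*z**2*cos(3*z)/3 - 4*z*sin(3*z)/9 - 4*cos(3*z)/27.
Step 1. Integrate ∫(-2*z**2*sin(3*z)) dz by parts with u = z**2, dv = (-2*sin(3*z)) dz, so v = 2*cos(3*z)/3: now 2*z**2*cos(3*z)/3 + ∫(-4*z*cos(3*z)/3) dz.
Step 2. Integrate ∫(-4*z*cos(3*z)/3) dz by parts with u = z, dv = (-4*cos(3*z)/3) dz, so v = -4*sin(3*z)/9: now 2*z**2*cos(3*z)/3 - 4*z*sin(3*z)/9 + ∫(4*sin(3*z)/9) dz.
Step 3. Evaluate the standard form: now 2*z**2*cos(3*z)/3 - 4*z*sin(3*z)/9 - 4*cos(3*z)/27.
Answer: 2*z**2*cos(3*z)/3 - 4*z*sin(3*z)/9 - 4*cos(3*z)/27.


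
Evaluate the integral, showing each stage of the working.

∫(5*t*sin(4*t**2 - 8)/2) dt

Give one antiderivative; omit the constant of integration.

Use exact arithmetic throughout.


Step 1. Substitute u = t**2 - 2, turning ∫(5*t*sin(4*t**2 - 8)/2) dt into ∫(5*sin(4*u)/4) du: now ∫(5*sin(4*u)/4) du.
Step 2. Evaluate the standard form: now -5*cos(4*u)/16.
Step 3. Substitute back u = t**2 - 2: now -5*cos(4*t**2 - 8)/16.
Answer: -5*cos(4*t**2 - 8)/16.


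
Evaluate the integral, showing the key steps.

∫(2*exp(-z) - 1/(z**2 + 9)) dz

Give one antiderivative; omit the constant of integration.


Step 1. Rewrite: now ∫(-1/(z**2 + 9)) dz + ∫(2*exp(-z)) dz.
Step 2. Evaluate the standard form: now -atan(z/3)/3 + ∫(2*exp(-z)) dz.
Step 3. Evaluate the standard form: now -atan(z/3)/3 - 2*exp(-z).
Answer: -atan(z/3)/3 - 2*exp(-z).


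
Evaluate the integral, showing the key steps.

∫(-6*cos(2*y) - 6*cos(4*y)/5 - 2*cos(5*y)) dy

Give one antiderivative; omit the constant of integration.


Step 1. Rewrite: now ∫(-6*cos(2*y)) dy + ∫(-6*cos(4*y)/5) dy + ∫(-2*cos(5*y)) dy.
Step 2. Evaluate the standard form: now -3*sin(2*y) + ∫(-6*cos(4*y)/5) dy + ∫(-2*cos(5*y)) dy.
Step 3. Evaluate the standard form: now -3*sin(2*y) - 2*sin(5*y)/5 + ∫(-6*cos(4*y)/5) dy.
Step 4. Evaluate the standard form: now -3*sin(2*y) - 3*sin(4*y)/10 - 2*sin(5*y)/5.
Answer: -3*sin(2*y) - 3*sin(4*y)/10 - 2*sin(5*y)/5.


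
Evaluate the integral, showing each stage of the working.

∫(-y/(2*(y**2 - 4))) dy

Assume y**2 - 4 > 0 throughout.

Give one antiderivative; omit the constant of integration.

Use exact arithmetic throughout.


Step 1. Substitute u = y**2 - 4, turning ∫(-y/(2*(y**2 - 4))) dy into ∫(-1/(4*u)) du: now ∫(-1/(4*u)) du.
Step 2. Evaluate the standard form [assuming u > 0]: now -log(u)/4.
Step 3. Substitute back u = y**2 - 4: now -log(y**2 - 4)/4.
Answer: -log(y**2 - 4)/4.


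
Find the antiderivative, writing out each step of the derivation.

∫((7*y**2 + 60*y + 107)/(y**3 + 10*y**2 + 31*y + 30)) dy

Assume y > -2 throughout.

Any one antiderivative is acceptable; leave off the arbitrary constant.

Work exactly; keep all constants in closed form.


Step 1. Decompose ∫((7*y**2 + 60*y + 107)/(y**3 + 10*y**2 + 31*y + 30)) dy by partial fractions, (7*y**2 + 60*y + 107)/(y**3 + 10*y**2 + 31*y + 30) = -3/(y + 5) + 5/(y + 3) + 5/(y + 2): now ∫(5/(y + 2)) dy + ∫(5/(y + 3)) dy + ∫(-3/(y + 5)) dy.
Step 2. Evaluate the standard form [assuming y > -5]: now -3*log(y + 5) + ∫(5/(y + 2)) dy + ∫(5/(y + 3)) dy.
Step 3. Evaluate the standard form [assuming y > -2]: now 5*log(y + 2) - 3*log(y + 5) + ∫(5/(y + 3)) dy.
Step 4. Evaluate the standard form [assuming y > -3]: now 5*log(y + 2) + 5*log(y + 3) - 3*log(y + 5).
Answer: 5*log(y + 2) + 5*log(y + 3) - 3*log(y + 5).


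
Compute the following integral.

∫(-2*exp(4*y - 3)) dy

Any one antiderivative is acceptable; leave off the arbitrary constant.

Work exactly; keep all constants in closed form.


Answer: -exp(4*y - 3)/2.


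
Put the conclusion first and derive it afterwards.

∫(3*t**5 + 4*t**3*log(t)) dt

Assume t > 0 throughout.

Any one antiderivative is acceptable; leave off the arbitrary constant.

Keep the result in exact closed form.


The answer is t**6/2 + t**4*log(t) - t**4/4.
Step 1. Rewrite: now ∫(3*t**5) dt + ∫(4*t**3*log(t)) dt.
Step 2. Evaluate the standard form: now t**6/2 + ∫(4*t**3*log(t)) dt.
Step 3. Integrate ∫(4*t**3*log(t)) dt by parts with u = log(t), dv = (4*t**3) dt, so v = t**4 [assuming t > 0]: now t**6/2 + t**4*log(t) + ∫(-t**3) dt.
Step 4. Evaluate the standard form: now t**6/2 + t**4*log(t) - t**4/4.
Answer: t**6/2 + t**4*log(t) - t**4/4.


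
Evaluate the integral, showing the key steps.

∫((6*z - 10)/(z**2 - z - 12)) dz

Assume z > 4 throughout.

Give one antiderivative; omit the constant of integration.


Step 1. Decompose ∫((6*z - 10)/(z**2 - z - 12)) dz by partial fractions, (6*z - 10)/(z**2 - z - 12) = 4/(z + 3) + 2/(z - 4): now ∫(2/(z - 4)) dz + ∫(4/(z + 3)) dz.
Step 2. Evaluate the standard form [assuming z > -3]: now 4*log(z + 3) + ∫(2/(z - 4)) dz.
Step 3. Evaluate the standard form [assuming z > 4]: now 2*log(z - 4) + 4*log(z + 3).
Answer: 2*log(z - 4) + 4*log(z + 3).


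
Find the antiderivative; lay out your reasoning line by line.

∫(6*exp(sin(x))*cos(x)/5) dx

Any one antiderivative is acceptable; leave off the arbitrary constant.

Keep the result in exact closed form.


Step 1. Substitute u = sin(x), turning ∫(6*exp(sin(x))*cos(x)/5) dx into ∫(6*exp(u)/5) du: now ∫(6*exp(u)/5) du.
Step 2. Evaluate the standard form: now 6*exp(u)/5.
Step 3. Substitute back u = sin(x): now 6*exp(sin(x))/5.
Answer: 6*exp(sin(x))/5.


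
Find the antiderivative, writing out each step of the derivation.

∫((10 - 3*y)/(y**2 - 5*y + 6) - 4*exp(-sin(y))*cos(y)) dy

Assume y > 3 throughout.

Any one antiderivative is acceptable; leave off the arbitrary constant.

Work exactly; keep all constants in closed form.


Step 1. Rewrite: now ∫((10 - 3*y)/(y**2 - 5*y + 6)) dy + ∫(-4*exp(-sin(y))*cos(y)) dy.
Step 2. Decompose ∫((10 - 3*y)/(y**2 - 5*y + 6)) dy by partial fractions, (10 - 3*y)/(y**2 - 5*y + 6) = -4/(y - 2) + 1/(y - 3): now ∫(-4*exp(-sin(y))*cos(y)) dy + ∫(1/(y - 3)) dy + ∫(-4/(y - 2)) dy.
Step 3. Evaluate the standard form [assuming y > 2]: now -4*log(y - 2) + ∫(-4*exp(-sin(y))*cos(y)) dy + ∫(1/(y - 3)) dy.
Step 4. Evaluate the standard form [assuming y > 3]: now log(y - 3) - 4*log(y - 2) + ∫(-4*exp(-sin(y))*cos(y)) dy.
Step 5. Substitute u = sin(y), turning ∫(-4*exp(-sin(y))*cos(y)) dy into ∫(-4*exp(-u)) du: now log(y - 3) - 4*log(y - 2) + ∫(-4*exp(-u)) du.
Step 6. Evaluate the standard form: now log(y - 3) - 4*log(y - 2) + 4*exp(-u).
Step 7. Substitute back u = sin(y): now log(y - 3) - 4*log(y - 2) + 4*exp(-sin(y)).
Answer: log(y - 3) - 4*log(y - 2) + 4*exp(-sin(y)).


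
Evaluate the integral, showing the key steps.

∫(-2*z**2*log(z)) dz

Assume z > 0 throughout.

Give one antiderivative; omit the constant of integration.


Step 1. Integrate ∫(-2*z**2*log(z)) dz by parts with u = log(z), dv = (-2*z**2) dz, so v = -2*z**3/3 [assuming z > 0]: now -2*z**3*log(z)/3 + ∫(2*z**2/3) dz.
Step 2. Evaluate the standard form: now -2*z**3*log(z)/3 + 2*z**3/9.
Answer: -2*z**3*log(z)/3 + 2*z**3/9.


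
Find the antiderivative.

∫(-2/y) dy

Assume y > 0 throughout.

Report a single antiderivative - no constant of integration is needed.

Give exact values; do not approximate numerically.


Answer: -2*log(y).


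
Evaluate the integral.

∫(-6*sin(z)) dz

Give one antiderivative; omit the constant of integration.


Answer: 6*cos(z).


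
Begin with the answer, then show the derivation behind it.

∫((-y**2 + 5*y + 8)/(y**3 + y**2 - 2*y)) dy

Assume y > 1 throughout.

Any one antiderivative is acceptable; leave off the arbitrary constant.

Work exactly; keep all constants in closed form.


The answer is -4*log(y) + 4*log(y - 1) - log(y + 2).
Step 1. Decompose ∫((-y**2 + 5*y + 8)/(y**3 + y**2 - 2*y)) dy by partial fractions, (-y**2 + 5*y + 8)/(y**3 + y**2 - 2*y) = -1/(y + 2) + 4/(y - 1) - 4/y: now ∫(-4/y) dy + ∫(4/(y - 1)) dy + ∫(-1/(y + 2)) dy.
Step 2. Evaluate the standard form [assuming y > -2]: now -log(y + 2) + ∫(-4/y) dy + ∫(4/(y - 1)) dy.
Step 3. Evaluate the standard form [assuming y > 0]: now -4*log(y) - log(y + 2) + ∫(4/(y - 1)) dy.
Step 4. Evaluate the standard form [assuming y > 1]: now -4*log(y) + 4*log(y - 1) - log(y + 2).
Answer: -4*log(y) + 4*log(y - 1) - log(y + 2).


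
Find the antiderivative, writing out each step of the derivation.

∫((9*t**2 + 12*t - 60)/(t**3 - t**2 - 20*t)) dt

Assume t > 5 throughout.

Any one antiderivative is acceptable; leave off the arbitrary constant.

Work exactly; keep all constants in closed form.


Step 1. Decompose ∫((9*t**2 + 12*t - 60)/(t**3 - t**2 - 20*t)) dt by partial fractions, (9*t**2 + 12*t - 60)/(t**3 - t**2 - 20*t) = 1/(t + 4) + 5/(t - 5) + 3/t: now ∫(3/t) dt + ∫(5/(t - 5)) dt + ∫(1/(t + 4)) dt.
Step 2. Evaluate the standard form [assuming t > 5]: now 5*log(t - 5) + ∫(3/t) dt + ∫(1/(t + 4)) dt.
Step 3. Evaluate the standard form [assuming t > -4]: now 5*log(t - 5) + log(t + 4) + ∫(3/t) dt.
Step 4. Evaluate the standard form [assuming t > 0]: now 3*log(t) + 5*log(t - 5) + log(t + 4).
Answer: 3*log(t) + 5*log(t - 5) + log(t + 4).


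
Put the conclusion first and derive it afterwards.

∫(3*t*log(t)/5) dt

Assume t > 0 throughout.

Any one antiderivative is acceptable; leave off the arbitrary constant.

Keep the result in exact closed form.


The answer is 3*t**2*log(t)/10 - 3*t**2/20.
Step 1. Integrate ∫(3*t*log(t)/5) dt by parts with u = log(t), dv = (3*t/5) dt, so v = 3*t**2/10 [assuming t > 0]: now 3*t**2*log(t)/10 + ∫(-3*t/10) dt.
Step 2. Evaluate the standard form: now 3*t**2*log(t)/10 - 3*t**2/20.
Answer: 3*t**2*log(t)/10 - 3*t**2/20.


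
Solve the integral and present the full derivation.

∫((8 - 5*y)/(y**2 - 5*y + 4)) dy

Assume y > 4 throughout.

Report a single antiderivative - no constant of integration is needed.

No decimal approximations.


Step 1. Decompose ∫((8 - 5*y)/(y**2 - 5*y + 4)) dy by partial fractions, (8 - 5*y)/(y**2 - 5*y + 4) = -1/(y - 1) - 4/(y - 4): now ∫(-4/(y - 4)) dy + ∫(-1/(y - 1)) dy.
Step 2. Evaluate the standard form [assuming y > 1]: now -log(y - 1) + ∫(-4/(y - 4)) dy.
Step 3. Evaluate the standard form [assuming y > 4]: now -4*log(y - 4) - log(y - 1).
Answer: -4*log(y - 4) - log(y - 1).
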